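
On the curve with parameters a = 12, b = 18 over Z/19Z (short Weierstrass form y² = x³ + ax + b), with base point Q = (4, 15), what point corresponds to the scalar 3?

(9, 0)

Repeated addition: build up to 3Q.
2Q: tangent at (4, 15): λ = (3·4² + 12)/(2·15) ≡ 3/11. 11⁻¹ ≡ 7 (mod 19), so λ ≡ 3·7 ≡ 2.
  x = λ² - 4 - 4 = 4 - 8 ≡ 15; y = λ·(4 - 15) - 15 ≡ 1. → (15, 1)
3Q: (15, 1) + (4, 15). λ = (15 - 1)/(4 - 15) ≡ 14/8 mod 19. 8⁻¹ ≡ 12 (mod 19), so λ ≡ 16.
  x = λ² - 15 - 4 = 256 - 19 ≡ 9; y = λ·(15 - 9) - 1 ≡ 0. → (9, 0)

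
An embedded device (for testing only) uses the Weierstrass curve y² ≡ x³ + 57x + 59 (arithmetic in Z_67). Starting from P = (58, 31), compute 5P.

(4, 63)

Repeated addition: build up to 5P.
2P: tangent at (58, 31): λ = (3·58² + 57)/(2·31) ≡ 32/62. 62⁻¹ ≡ 40 (mod 67) since 62·40 = 2480 ≡ 1, so λ ≡ 32·40 ≡ 7.
  x = λ² - 58 - 58 = 49 - 116 ≡ 0; y = λ·(58 - 0) - 31 ≡ 40. → (0, 40)
3P: (0, 40) + (58, 31). λ = (31 - 40)/(58 - 0) ≡ 58/58 mod 67. 58⁻¹ ≡ 52 (mod 67) since 58·52 = 3016 ≡ 1, so λ ≡ 1.
  x = λ² - 0 - 58 = 1 - 58 ≡ 10; y = λ·(0 - 10) - 40 ≡ 17. → (10, 17)
4P: (10, 17) + (58, 31). λ = (31 - 17)/(58 - 10) ≡ 14/48 mod 67. 48⁻¹ ≡ 7 (mod 67) since 48·7 = 336 ≡ 1, so λ ≡ 31.
  x = λ² - 10 - 58 = 961 - 68 ≡ 22; y = λ·(10 - 22) - 17 ≡ 13. → (22, 13)
5P: (22, 13) + (58, 31). λ = (31 - 13)/(58 - 22) ≡ 18/36 mod 67. 36⁻¹ ≡ 54 (mod 67) since 36·54 = 1944 ≡ 1, so λ ≡ 34.
  x = λ² - 22 - 58 = 1156 - 80 ≡ 4; y = λ·(22 - 4) - 13 ≡ 63. → (4, 63)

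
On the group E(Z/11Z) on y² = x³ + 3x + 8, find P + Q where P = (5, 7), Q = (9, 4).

(1, 1)

(5, 7) + (9, 4). λ = (4 - 7)/(9 - 5) ≡ 8/4 mod 11. 4⁻¹ ≡ 3 (mod 11) since 4·3 = 12 ≡ 1, so λ ≡ 2.
  x = λ² - 5 - 9 = 4 - 14 ≡ 1; y = λ·(5 - 1) - 7 ≡ 1. → (1, 1)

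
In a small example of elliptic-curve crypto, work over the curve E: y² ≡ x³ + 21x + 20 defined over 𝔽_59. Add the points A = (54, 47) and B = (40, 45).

(18, 34)

(54, 47) + (40, 45). λ = (45 - 47)/(40 - 54) ≡ 57/45 mod 59. 45⁻¹ ≡ 21 (mod 59) since 45·21 = 945 ≡ 1, so λ ≡ 17.
  x = λ² - 54 - 40 = 289 - 94 ≡ 18; y = λ·(54 - 18) - 47 ≡ 34. → (18, 34)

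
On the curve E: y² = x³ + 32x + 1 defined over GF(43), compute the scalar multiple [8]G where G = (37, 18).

O

Double-and-add on 8 = (1000)₂. Start with G = (37, 18) for the leading 1-bit.
double: tangent at (37, 18): λ = (3·37² + 32)/(2·18) ≡ 11/36. 36⁻¹ ≡ 6 (mod 43), so λ ≡ 11·6 ≡ 23.
  x = λ² - 37 - 37 = 529 - 74 ≡ 25; y = λ·(37 - 25) - 18 ≡ 0. → (25, 0)
double: (25, 0) + (25, 0): same x and y₁ ≡ -y₂, so the sum is ∞.
double: ∞ + ∞ = ∞ (identity).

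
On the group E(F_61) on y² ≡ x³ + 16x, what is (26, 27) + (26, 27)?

tangent at (26, 27): λ = (3·26² + 16)/(2·27) ≡ 31/54. 54⁻¹ ≡ 26 (mod 61) since 54·26 = 1404 ≡ 1, so λ ≡ 31·26 ≡ 13.
  x = λ² - 26 - 26 = 169 - 52 ≡ 56; y = λ·(26 - 56) - 27 ≡ 10. → (56, 10)

(56, 10)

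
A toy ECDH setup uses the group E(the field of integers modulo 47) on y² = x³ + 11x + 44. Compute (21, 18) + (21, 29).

The two points share x = 21 and their y-coordinates satisfy 18 + 29 ≡ 0 (mod 47), so they are inverses. Their sum is the point at infinity.

O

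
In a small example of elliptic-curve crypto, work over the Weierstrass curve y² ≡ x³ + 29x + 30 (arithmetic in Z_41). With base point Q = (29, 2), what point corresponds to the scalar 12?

Repeated addition: build up to 12Q.
2Q: tangent at (29, 2): λ = (3·29² + 29)/(2·2) ≡ 10/4. 4⁻¹ ≡ 31 (mod 41), so λ ≡ 10·31 ≡ 23.
  x = λ² - 29 - 29 = 529 - 58 ≡ 20; y = λ·(29 - 20) - 2 ≡ 0. → (20, 0)
3Q: (20, 0) + (29, 2). λ = (2 - 0)/(29 - 20) ≡ 2/9 mod 41. 9⁻¹ ≡ 32 (mod 41), so λ ≡ 23.
  x = λ² - 20 - 29 = 529 - 49 ≡ 29; y = λ·(20 - 29) - 0 ≡ 39. → (29, 39)
4Q: (29, 39) + (29, 2): same x and y₁ ≡ -y₂, so the sum is 𝒪.
5Q: 𝒪 + (29, 2) = (29, 2) (identity).
6Q: tangent at (29, 2): λ = (3·29² + 29)/(2·2) ≡ 10/4. 4⁻¹ ≡ 31 (mod 41) since 4·31 = 124 ≡ 1, so λ ≡ 10·31 ≡ 23.
  x = λ² - 29 - 29 = 529 - 58 ≡ 20; y = λ·(29 - 20) - 2 ≡ 0. → (20, 0)
7Q: (20, 0) + (29, 2). λ = (2 - 0)/(29 - 20) ≡ 2/9 mod 41. 9⁻¹ ≡ 32 (mod 41) since 9·32 = 288 ≡ 1, so λ ≡ 23.
  x = λ² - 20 - 29 = 529 - 49 ≡ 29; y = λ·(20 - 29) - 0 ≡ 39. → (29, 39)
8Q: (29, 39) + (29, 2): same x and y₁ ≡ -y₂, so the sum is 𝒪.
9Q: 𝒪 + (29, 2) = (29, 2) (identity).
10Q: tangent at (29, 2): λ = (3·29² + 29)/(2·2) ≡ 10/4. 4⁻¹ ≡ 31 (mod 41), so λ ≡ 10·31 ≡ 23.
  x = λ² - 29 - 29 = 529 - 58 ≡ 20; y = λ·(29 - 20) - 2 ≡ 0. → (20, 0)
11Q: (20, 0) + (29, 2). λ = (2 - 0)/(29 - 20) ≡ 2/9 mod 41. 9⁻¹ ≡ 32 (mod 41), so λ ≡ 23.
  x = λ² - 20 - 29 = 529 - 49 ≡ 29; y = λ·(20 - 29) - 0 ≡ 39. → (29, 39)
12Q: (29, 39) + (29, 2): same x and y₁ ≡ -y₂, so the sum is 𝒪.

O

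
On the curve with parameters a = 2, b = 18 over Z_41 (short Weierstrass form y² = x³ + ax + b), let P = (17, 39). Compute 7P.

Repeated addition: build up to 7P.
2P: tangent at (17, 39): λ = (3·17² + 2)/(2·39) ≡ 8/37. 37⁻¹ ≡ 10 (mod 41), so λ ≡ 8·10 ≡ 39.
  x = λ² - 17 - 17 = 1521 - 34 ≡ 11; y = λ·(17 - 11) - 39 ≡ 31. → (11, 31)
3P: (11, 31) + (17, 39). λ = (39 - 31)/(17 - 11) ≡ 8/6 mod 41. 6⁻¹ ≡ 7 (mod 41), so λ ≡ 15.
  x = λ² - 11 - 17 = 225 - 28 ≡ 33; y = λ·(11 - 33) - 31 ≡ 8. → (33, 8)
4P: (33, 8) + (17, 39). λ = (39 - 8)/(17 - 33) ≡ 31/25 mod 41. 25⁻¹ ≡ 23 (mod 41), so λ ≡ 16.
  x = λ² - 33 - 17 = 256 - 50 ≡ 1; y = λ·(33 - 1) - 8 ≡ 12. → (1, 12)
5P: (1, 12) + (17, 39). λ = (39 - 12)/(17 - 1) ≡ 27/16 mod 41. 16⁻¹ ≡ 18 (mod 41), so λ ≡ 35.
  x = λ² - 1 - 17 = 1225 - 18 ≡ 18; y = λ·(1 - 18) - 12 ≡ 8. → (18, 8)
6P: (18, 8) + (17, 39). λ = (39 - 8)/(17 - 18) ≡ 31/40 mod 41. 40⁻¹ ≡ 40 (mod 41) since 40·40 = 1600 ≡ 1, so λ ≡ 10.
  x = λ² - 18 - 17 = 100 - 35 ≡ 24; y = λ·(18 - 24) - 8 ≡ 14. → (24, 14)
7P: (24, 14) + (17, 39). λ = (39 - 14)/(17 - 24) ≡ 25/34 mod 41. 34⁻¹ ≡ 35 (mod 41), so λ ≡ 14.
  x = λ² - 24 - 17 = 196 - 41 ≡ 32; y = λ·(24 - 32) - 14 ≡ 38. → (32, 38)

(32, 38)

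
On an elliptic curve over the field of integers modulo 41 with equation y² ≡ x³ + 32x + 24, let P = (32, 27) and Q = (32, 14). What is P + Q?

The two points share x = 32 and their y-coordinates satisfy 27 + 14 ≡ 0 (mod 41), so they are inverses. Their sum is O.

O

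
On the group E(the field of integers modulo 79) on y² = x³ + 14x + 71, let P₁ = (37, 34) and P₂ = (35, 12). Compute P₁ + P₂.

(37, 34) + (35, 12). λ = (12 - 34)/(35 - 37) ≡ 57/77 mod 79. 77⁻¹ ≡ 39 (mod 79), so λ ≡ 11.
  x = λ² - 37 - 35 = 121 - 72 ≡ 49; y = λ·(37 - 49) - 34 ≡ 71. → (49, 71)

(49, 71)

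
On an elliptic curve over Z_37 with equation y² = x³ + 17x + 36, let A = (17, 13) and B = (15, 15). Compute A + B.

(6, 13)

(17, 13) + (15, 15). λ = (15 - 13)/(15 - 17) ≡ 2/35 mod 37. 35⁻¹ ≡ 18 (mod 37), so λ ≡ 36.
  x = λ² - 17 - 15 = 1296 - 32 ≡ 6; y = λ·(17 - 6) - 13 ≡ 13. → (6, 13)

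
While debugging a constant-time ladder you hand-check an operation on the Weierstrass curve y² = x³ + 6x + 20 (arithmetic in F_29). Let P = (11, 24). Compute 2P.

(3, 23)

tangent at (11, 24): λ = (3·11² + 6)/(2·24) ≡ 21/19. 19⁻¹ ≡ 26 (mod 29), so λ ≡ 21·26 ≡ 24.
  x = λ² - 11 - 11 = 576 - 22 ≡ 3; y = λ·(11 - 3) - 24 ≡ 23. → (3, 23)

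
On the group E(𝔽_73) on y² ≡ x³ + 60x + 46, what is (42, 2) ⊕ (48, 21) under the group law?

(42, 2) + (48, 21). λ = (21 - 2)/(48 - 42) ≡ 19/6 mod 73. 6⁻¹ ≡ 61 (mod 73) since 6·61 = 366 ≡ 1, so λ ≡ 64.
  x = λ² - 42 - 48 = 4096 - 90 ≡ 64; y = λ·(42 - 64) - 2 ≡ 50. → (64, 50)

(64, 50)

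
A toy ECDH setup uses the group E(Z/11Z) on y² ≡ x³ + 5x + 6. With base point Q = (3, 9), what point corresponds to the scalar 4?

Repeated addition: build up to 4Q.
2Q: tangent at (3, 9): λ = (3·3² + 5)/(2·9) ≡ 10/7. 7⁻¹ ≡ 8 (mod 11), so λ ≡ 10·8 ≡ 3.
  x = λ² - 3 - 3 = 9 - 6 ≡ 3; y = λ·(3 - 3) - 9 ≡ 2. → (3, 2)
3Q: (3, 2) + (3, 9): same x and y₁ ≡ -y₂, so the sum is ∞.
4Q: ∞ + (3, 9) = (3, 9) (identity).

(3, 9)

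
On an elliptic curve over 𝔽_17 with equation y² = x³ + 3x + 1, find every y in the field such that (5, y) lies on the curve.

none

x³ + 3x + 1 = 141 ≡ 5 (mod 17).
5 is a non-residue mod 17; no y exists.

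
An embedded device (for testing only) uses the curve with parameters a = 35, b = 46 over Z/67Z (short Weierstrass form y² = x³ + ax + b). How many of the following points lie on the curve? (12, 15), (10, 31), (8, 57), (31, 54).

1

(12, 15): 15² ≡ 24, rhs ≡ 50 → off.
(10, 31): 31² ≡ 23, rhs ≡ 56 → off.
(8, 57): 57² ≡ 33, rhs ≡ 34 → off.
(31, 54): 54² ≡ 35, rhs ≡ 35 → on.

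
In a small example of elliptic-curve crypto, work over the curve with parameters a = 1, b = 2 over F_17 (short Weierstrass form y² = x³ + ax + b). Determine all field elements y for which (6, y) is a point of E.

none

x³ + 1x + 2 = 224 ≡ 3 (mod 17).
3 is a non-residue mod 17; no y exists.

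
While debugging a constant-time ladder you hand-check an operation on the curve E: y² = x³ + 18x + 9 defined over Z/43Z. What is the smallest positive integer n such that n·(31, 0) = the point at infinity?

2

2P: (31, 0) + (31, 0): same x and y₁ ≡ -y₂, so the sum is the point at infinity.
2P = the point at infinity, so the order is 2.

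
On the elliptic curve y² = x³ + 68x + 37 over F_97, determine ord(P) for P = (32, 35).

2P: tangent at (32, 35): λ = (3·32² + 68)/(2·35) ≡ 36/70. 70⁻¹ ≡ 79 (mod 97), so λ ≡ 36·79 ≡ 31.
  x = λ² - 32 - 32 = 961 - 64 ≡ 24; y = λ·(32 - 24) - 35 ≡ 19. → (24, 19)
3P: (24, 19) + (32, 35). λ = (35 - 19)/(32 - 24) ≡ 16/8 mod 97. 8⁻¹ ≡ 85 (mod 97), so λ ≡ 2.
  x = λ² - 24 - 32 = 4 - 56 ≡ 45; y = λ·(24 - 45) - 19 ≡ 36. → (45, 36)
4P: (45, 36) + (32, 35). λ = (35 - 36)/(32 - 45) ≡ 96/84 mod 97. 84⁻¹ ≡ 82 (mod 97) since 84·82 = 6888 ≡ 1, so λ ≡ 15.
  x = λ² - 45 - 32 = 225 - 77 ≡ 51; y = λ·(45 - 51) - 36 ≡ 68. → (51, 68)
5P: (51, 68) + (32, 35). λ = (35 - 68)/(32 - 51) ≡ 64/78 mod 97. 78⁻¹ ≡ 51 (mod 97) since 78·51 = 3978 ≡ 1, so λ ≡ 63.
  x = λ² - 51 - 32 = 3969 - 83 ≡ 6; y = λ·(51 - 6) - 68 ≡ 51. → (6, 51)
6P: (6, 51) + (32, 35). λ = (35 - 51)/(32 - 6) ≡ 81/26 mod 97. 26⁻¹ ≡ 56 (mod 97) since 26·56 = 1456 ≡ 1, so λ ≡ 74.
  x = λ² - 6 - 32 = 5476 - 38 ≡ 6; y = λ·(6 - 6) - 51 ≡ 46. → (6, 46)
7P: (6, 46) + (32, 35). λ = (35 - 46)/(32 - 6) ≡ 86/26 mod 97. 26⁻¹ ≡ 56 (mod 97), so λ ≡ 63.
  x = λ² - 6 - 32 = 3969 - 38 ≡ 51; y = λ·(6 - 51) - 46 ≡ 29. → (51, 29)
8P: (51, 29) + (32, 35). λ = (35 - 29)/(32 - 51) ≡ 6/78 mod 97. 78⁻¹ ≡ 51 (mod 97) since 78·51 = 3978 ≡ 1, so λ ≡ 15.
  x = λ² - 51 - 32 = 225 - 83 ≡ 45; y = λ·(51 - 45) - 29 ≡ 61. → (45, 61)
9P: (45, 61) + (32, 35). λ = (35 - 61)/(32 - 45) ≡ 71/84 mod 97. 84⁻¹ ≡ 82 (mod 97) since 84·82 = 6888 ≡ 1, so λ ≡ 2.
  x = λ² - 45 - 32 = 4 - 77 ≡ 24; y = λ·(45 - 24) - 61 ≡ 78. → (24, 78)
10P: (24, 78) + (32, 35). λ = (35 - 78)/(32 - 24) ≡ 54/8 mod 97. 8⁻¹ ≡ 85 (mod 97), so λ ≡ 31.
  x = λ² - 24 - 32 = 961 - 56 ≡ 32; y = λ·(24 - 32) - 78 ≡ 62. → (32, 62)
11P: (32, 62) + (32, 35): same x and y₁ ≡ -y₂, so the sum is O.
11P = O, so the order is 11.

11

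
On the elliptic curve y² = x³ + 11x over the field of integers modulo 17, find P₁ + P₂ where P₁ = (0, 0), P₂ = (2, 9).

(14, 5)

(0, 0) + (2, 9). λ = (9 - 0)/(2 - 0) ≡ 9/2 mod 17. 2⁻¹ ≡ 9 (mod 17), so λ ≡ 13.
  x = λ² - 0 - 2 = 169 - 2 ≡ 14; y = λ·(0 - 14) - 0 ≡ 5. → (14, 5)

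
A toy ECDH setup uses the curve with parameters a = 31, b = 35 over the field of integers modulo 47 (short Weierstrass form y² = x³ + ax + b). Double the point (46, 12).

(20, 17)

tangent at (46, 12): λ = (3·46² + 31)/(2·12) ≡ 34/24. 24⁻¹ ≡ 2 (mod 47) since 24·2 = 48 ≡ 1, so λ ≡ 34·2 ≡ 21.
  x = λ² - 46 - 46 = 441 - 92 ≡ 20; y = λ·(46 - 20) - 12 ≡ 17. → (20, 17)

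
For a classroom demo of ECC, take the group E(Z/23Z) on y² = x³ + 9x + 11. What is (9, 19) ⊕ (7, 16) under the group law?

(9, 19) + (7, 16). λ = (16 - 19)/(7 - 9) ≡ 20/21 mod 23. 21⁻¹ ≡ 11 (mod 23) since 21·11 = 231 ≡ 1, so λ ≡ 13.
  x = λ² - 9 - 7 = 169 - 16 ≡ 15; y = λ·(9 - 15) - 19 ≡ 18. → (15, 18)

(15, 18)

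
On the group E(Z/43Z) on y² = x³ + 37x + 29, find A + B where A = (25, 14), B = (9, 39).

(25, 14) + (9, 39). λ = (39 - 14)/(9 - 25) ≡ 25/27 mod 43. 27⁻¹ ≡ 8 (mod 43), so λ ≡ 28.
  x = λ² - 25 - 9 = 784 - 34 ≡ 19; y = λ·(25 - 19) - 14 ≡ 25. → (19, 25)

(19, 25)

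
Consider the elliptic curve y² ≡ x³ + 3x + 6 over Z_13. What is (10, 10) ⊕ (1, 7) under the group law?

(5, 9)

(10, 10) + (1, 7). λ = (7 - 10)/(1 - 10) ≡ 10/4 mod 13. 4⁻¹ ≡ 10 (mod 13), so λ ≡ 9.
  x = λ² - 10 - 1 = 81 - 11 ≡ 5; y = λ·(10 - 5) - 10 ≡ 9. → (5, 9)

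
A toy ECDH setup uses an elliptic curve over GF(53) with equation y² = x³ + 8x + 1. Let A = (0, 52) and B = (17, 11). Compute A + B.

(0, 52) + (17, 11). λ = (11 - 52)/(17 - 0) ≡ 12/17 mod 53. 17⁻¹ ≡ 25 (mod 53), so λ ≡ 35.
  x = λ² - 0 - 17 = 1225 - 17 ≡ 42; y = λ·(0 - 42) - 52 ≡ 15. → (42, 15)

(42, 15)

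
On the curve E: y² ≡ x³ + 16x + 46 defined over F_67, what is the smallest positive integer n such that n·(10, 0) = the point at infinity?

2

2P: (10, 0) + (10, 0): same x and y₁ ≡ -y₂, so the sum is the point at infinity.
2P = the point at infinity, so the order is 2.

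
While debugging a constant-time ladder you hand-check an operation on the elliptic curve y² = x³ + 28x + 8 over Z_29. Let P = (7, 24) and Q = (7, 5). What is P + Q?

O

The two points share x = 7 and their y-coordinates satisfy 24 + 5 ≡ 0 (mod 29), so they are inverses. Their sum is 𝒪.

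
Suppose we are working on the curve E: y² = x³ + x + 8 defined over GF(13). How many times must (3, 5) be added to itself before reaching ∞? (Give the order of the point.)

2P: tangent at (3, 5): λ = (3·3² + 1)/(2·5) ≡ 2/10. 10⁻¹ ≡ 4 (mod 13) since 10·4 = 40 ≡ 1, so λ ≡ 2·4 ≡ 8.
  x = λ² - 3 - 3 = 64 - 6 ≡ 6; y = λ·(3 - 6) - 5 ≡ 10. → (6, 10)
3P: (6, 10) + (3, 5). λ = (5 - 10)/(3 - 6) ≡ 8/10 mod 13. 10⁻¹ ≡ 4 (mod 13), so λ ≡ 6.
  x = λ² - 6 - 3 = 36 - 9 ≡ 1; y = λ·(6 - 1) - 10 ≡ 7. → (1, 7)
4P: (1, 7) + (3, 5). λ = (5 - 7)/(3 - 1) ≡ 11/2 mod 13. 2⁻¹ ≡ 7 (mod 13), so λ ≡ 12.
  x = λ² - 1 - 3 = 144 - 4 ≡ 10; y = λ·(1 - 10) - 7 ≡ 2. → (10, 2)
5P: (10, 2) + (3, 5). λ = (5 - 2)/(3 - 10) ≡ 3/6 mod 13. 6⁻¹ ≡ 11 (mod 13), so λ ≡ 7.
  x = λ² - 10 - 3 = 49 - 13 ≡ 10; y = λ·(10 - 10) - 2 ≡ 11. → (10, 11)
6P: (10, 11) + (3, 5). λ = (5 - 11)/(3 - 10) ≡ 7/6 mod 13. 6⁻¹ ≡ 11 (mod 13) since 6·11 = 66 ≡ 1, so λ ≡ 12.
  x = λ² - 10 - 3 = 144 - 13 ≡ 1; y = λ·(10 - 1) - 11 ≡ 6. → (1, 6)
7P: (1, 6) + (3, 5). λ = (5 - 6)/(3 - 1) ≡ 12/2 mod 13. 2⁻¹ ≡ 7 (mod 13), so λ ≡ 6.
  x = λ² - 1 - 3 = 36 - 4 ≡ 6; y = λ·(1 - 6) - 6 ≡ 3. → (6, 3)
8P: (6, 3) + (3, 5). λ = (5 - 3)/(3 - 6) ≡ 2/10 mod 13. 10⁻¹ ≡ 4 (mod 13) since 10·4 = 40 ≡ 1, so λ ≡ 8.
  x = λ² - 6 - 3 = 64 - 9 ≡ 3; y = λ·(6 - 3) - 3 ≡ 8. → (3, 8)
9P: (3, 8) + (3, 5): same x and y₁ ≡ -y₂, so the sum is ∞.
9P = ∞, so the order is 9.

9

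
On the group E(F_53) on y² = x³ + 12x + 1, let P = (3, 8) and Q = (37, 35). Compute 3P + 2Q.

First 3P:
Repeated addition: build up to 3P.
2P: tangent at (3, 8): λ = (3·3² + 12)/(2·8) ≡ 39/16. 16⁻¹ ≡ 10 (mod 53) since 16·10 = 160 ≡ 1, so λ ≡ 39·10 ≡ 19.
  x = λ² - 3 - 3 = 361 - 6 ≡ 37; y = λ·(3 - 37) - 8 ≡ 35. → (37, 35)
3P: (37, 35) + (3, 8). λ = (8 - 35)/(3 - 37) ≡ 26/19 mod 53. 19⁻¹ ≡ 14 (mod 53), so λ ≡ 46.
  x = λ² - 37 - 3 = 2116 - 40 ≡ 9; y = λ·(37 - 9) - 35 ≡ 34. → (9, 34)
3P = (9, 34).
Next 2Q:
Repeated addition: build up to 2Q.
2Q: tangent at (37, 35): λ = (3·37² + 12)/(2·35) ≡ 38/17. 17⁻¹ ≡ 25 (mod 53) since 17·25 = 425 ≡ 1, so λ ≡ 38·25 ≡ 49.
  x = λ² - 37 - 37 = 2401 - 74 ≡ 48; y = λ·(37 - 48) - 35 ≡ 9. → (48, 9)
2Q = (48, 9).
Finally 3P + 2Q:
(9, 34) + (48, 9). λ = (9 - 34)/(48 - 9) ≡ 28/39 mod 53. 39⁻¹ ≡ 34 (mod 53) since 39·34 = 1326 ≡ 1, so λ ≡ 51.
  x = λ² - 9 - 48 = 2601 - 57 ≡ 0; y = λ·(9 - 0) - 34 ≡ 1. → (0, 1)

(0, 1)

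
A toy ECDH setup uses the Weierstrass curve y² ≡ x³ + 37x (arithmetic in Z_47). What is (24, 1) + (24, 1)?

tangent at (24, 1): λ = (3·24² + 37)/(2·1) ≡ 26/2. 2⁻¹ ≡ 24 (mod 47) since 2·24 = 48 ≡ 1, so λ ≡ 26·24 ≡ 13.
  x = λ² - 24 - 24 = 169 - 48 ≡ 27; y = λ·(24 - 27) - 1 ≡ 7. → (27, 7)

(27, 7)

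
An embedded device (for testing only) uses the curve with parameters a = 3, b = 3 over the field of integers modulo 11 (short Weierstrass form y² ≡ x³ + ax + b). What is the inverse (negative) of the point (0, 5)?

-(0, 5) = (0, -5 mod 11) = (0, 6).

(0, 6)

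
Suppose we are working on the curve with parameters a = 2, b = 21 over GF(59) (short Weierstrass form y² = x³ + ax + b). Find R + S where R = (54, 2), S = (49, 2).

(54, 2) + (49, 2). λ = (2 - 2)/(49 - 54) ≡ 0/54 mod 59. 54⁻¹ ≡ 47 (mod 59), so λ ≡ 0.
  x = λ² - 54 - 49 = 0 - 103 ≡ 15; y = λ·(54 - 15) - 2 ≡ 57. → (15, 57)

(15, 57)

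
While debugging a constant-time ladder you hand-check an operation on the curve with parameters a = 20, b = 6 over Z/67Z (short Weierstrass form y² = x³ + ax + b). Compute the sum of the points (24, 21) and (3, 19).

(59, 65)

(24, 21) + (3, 19). λ = (19 - 21)/(3 - 24) ≡ 65/46 mod 67. 46⁻¹ ≡ 51 (mod 67) since 46·51 = 2346 ≡ 1, so λ ≡ 32.
  x = λ² - 24 - 3 = 1024 - 27 ≡ 59; y = λ·(24 - 59) - 21 ≡ 65. → (59, 65)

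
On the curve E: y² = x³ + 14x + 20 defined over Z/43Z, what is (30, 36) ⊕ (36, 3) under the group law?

(30, 36) + (36, 3). λ = (3 - 36)/(36 - 30) ≡ 10/6 mod 43. 6⁻¹ ≡ 36 (mod 43) since 6·36 = 216 ≡ 1, so λ ≡ 16.
  x = λ² - 30 - 36 = 256 - 66 ≡ 18; y = λ·(30 - 18) - 36 ≡ 27. → (18, 27)

(18, 27)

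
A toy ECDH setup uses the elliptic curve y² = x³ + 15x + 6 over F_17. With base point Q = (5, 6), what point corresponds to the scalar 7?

Repeated addition: build up to 7Q.
2Q: tangent at (5, 6): λ = (3·5² + 15)/(2·6) ≡ 5/12. 12⁻¹ ≡ 10 (mod 17), so λ ≡ 5·10 ≡ 16.
  x = λ² - 5 - 5 = 256 - 10 ≡ 8; y = λ·(5 - 8) - 6 ≡ 14. → (8, 14)
3Q: (8, 14) + (5, 6). λ = (6 - 14)/(5 - 8) ≡ 9/14 mod 17. 14⁻¹ ≡ 11 (mod 17), so λ ≡ 14.
  x = λ² - 8 - 5 = 196 - 13 ≡ 13; y = λ·(8 - 13) - 14 ≡ 1. → (13, 1)
4Q: (13, 1) + (5, 6). λ = (6 - 1)/(5 - 13) ≡ 5/9 mod 17. 9⁻¹ ≡ 2 (mod 17), so λ ≡ 10.
  x = λ² - 13 - 5 = 100 - 18 ≡ 14; y = λ·(13 - 14) - 1 ≡ 6. → (14, 6)
5Q: (14, 6) + (5, 6). λ = (6 - 6)/(5 - 14) ≡ 0/8 mod 17. 8⁻¹ ≡ 15 (mod 17) since 8·15 = 120 ≡ 1, so λ ≡ 0.
  x = λ² - 14 - 5 = 0 - 19 ≡ 15; y = λ·(14 - 15) - 6 ≡ 11. → (15, 11)
6Q: (15, 11) + (5, 6). λ = (6 - 11)/(5 - 15) ≡ 12/7 mod 17. 7⁻¹ ≡ 5 (mod 17), so λ ≡ 9.
  x = λ² - 15 - 5 = 81 - 20 ≡ 10; y = λ·(15 - 10) - 11 ≡ 0. → (10, 0)
7Q: (10, 0) + (5, 6). λ = (6 - 0)/(5 - 10) ≡ 6/12 mod 17. 12⁻¹ ≡ 10 (mod 17), so λ ≡ 9.
  x = λ² - 10 - 5 = 81 - 15 ≡ 15; y = λ·(10 - 15) - 0 ≡ 6. → (15, 6)

(15, 6)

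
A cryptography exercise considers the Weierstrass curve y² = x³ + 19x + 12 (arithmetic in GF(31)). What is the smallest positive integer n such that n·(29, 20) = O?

2P: tangent at (29, 20): λ = (3·29² + 19)/(2·20) ≡ 0/9. 9⁻¹ ≡ 7 (mod 31) since 9·7 = 63 ≡ 1, so λ ≡ 0·7 ≡ 0.
  x = λ² - 29 - 29 = 0 - 58 ≡ 4; y = λ·(29 - 4) - 20 ≡ 11. → (4, 11)
3P: (4, 11) + (29, 20). λ = (20 - 11)/(29 - 4) ≡ 9/25 mod 31. 25⁻¹ ≡ 5 (mod 31), so λ ≡ 14.
  x = λ² - 4 - 29 = 196 - 33 ≡ 8; y = λ·(4 - 8) - 11 ≡ 26. → (8, 26)
4P: (8, 26) + (29, 20). λ = (20 - 26)/(29 - 8) ≡ 25/21 mod 31. 21⁻¹ ≡ 3 (mod 31), so λ ≡ 13.
  x = λ² - 8 - 29 = 169 - 37 ≡ 8; y = λ·(8 - 8) - 26 ≡ 5. → (8, 5)
5P: (8, 5) + (29, 20). λ = (20 - 5)/(29 - 8) ≡ 15/21 mod 31. 21⁻¹ ≡ 3 (mod 31), so λ ≡ 14.
  x = λ² - 8 - 29 = 196 - 37 ≡ 4; y = λ·(8 - 4) - 5 ≡ 20. → (4, 20)
6P: (4, 20) + (29, 20). λ = (20 - 20)/(29 - 4) ≡ 0/25 mod 31. 25⁻¹ ≡ 5 (mod 31) since 25·5 = 125 ≡ 1, so λ ≡ 0.
  x = λ² - 4 - 29 = 0 - 33 ≡ 29; y = λ·(4 - 29) - 20 ≡ 11. → (29, 11)
7P: (29, 11) + (29, 20): same x and y₁ ≡ -y₂, so the sum is O.
7P = O, so the order is 7.

7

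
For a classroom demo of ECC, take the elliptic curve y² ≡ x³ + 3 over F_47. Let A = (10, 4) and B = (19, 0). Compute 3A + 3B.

(39, 33)

First 3A:
Repeated addition: build up to 3A.
2A: tangent at (10, 4): λ = (3·10² + 0)/(2·4) ≡ 18/8. 8⁻¹ ≡ 6 (mod 47) since 8·6 = 48 ≡ 1, so λ ≡ 18·6 ≡ 14.
  x = λ² - 10 - 10 = 196 - 20 ≡ 35; y = λ·(10 - 35) - 4 ≡ 22. → (35, 22)
3A: (35, 22) + (10, 4). λ = (4 - 22)/(10 - 35) ≡ 29/22 mod 47. 22⁻¹ ≡ 15 (mod 47) since 22·15 = 330 ≡ 1, so λ ≡ 12.
  x = λ² - 35 - 10 = 144 - 45 ≡ 5; y = λ·(35 - 5) - 22 ≡ 9. → (5, 9)
3A = (5, 9).
Next 3B:
Repeated addition: build up to 3B.
2B: (19, 0) + (19, 0): same x and y₁ ≡ -y₂, so the sum is the point at infinity.
3B: the point at infinity + (19, 0) = (19, 0) (identity).
3B = (19, 0).
Finally 3A + 3B:
(5, 9) + (19, 0). λ = (0 - 9)/(19 - 5) ≡ 38/14 mod 47. 14⁻¹ ≡ 37 (mod 47), so λ ≡ 43.
  x = λ² - 5 - 19 = 1849 - 24 ≡ 39; y = λ·(5 - 39) - 9 ≡ 33. → (39, 33)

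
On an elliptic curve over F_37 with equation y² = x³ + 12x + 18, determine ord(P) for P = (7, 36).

3

2P: tangent at (7, 36): λ = (3·7² + 12)/(2·36) ≡ 11/35. 35⁻¹ ≡ 18 (mod 37) since 35·18 = 630 ≡ 1, so λ ≡ 11·18 ≡ 13.
  x = λ² - 7 - 7 = 169 - 14 ≡ 7; y = λ·(7 - 7) - 36 ≡ 1. → (7, 1)
3P: (7, 1) + (7, 36): same x and y₁ ≡ -y₂, so the sum is ∞.
3P = ∞, so the order is 3.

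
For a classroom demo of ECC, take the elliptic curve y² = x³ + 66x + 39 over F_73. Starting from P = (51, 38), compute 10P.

Double-and-add on 10 = (1010)₂. Start with P = (51, 38) for the leading 1-bit.
double: tangent at (51, 38): λ = (3·51² + 66)/(2·38) ≡ 58/3. 3⁻¹ ≡ 49 (mod 73) since 3·49 = 147 ≡ 1, so λ ≡ 58·49 ≡ 68.
  x = λ² - 51 - 51 = 4624 - 102 ≡ 69; y = λ·(51 - 69) - 38 ≡ 52. → (69, 52)
double: tangent at (69, 52): λ = (3·69² + 66)/(2·52) ≡ 41/31. 31⁻¹ ≡ 33 (mod 73), so λ ≡ 41·33 ≡ 39.
  x = λ² - 69 - 69 = 1521 - 138 ≡ 69; y = λ·(69 - 69) - 52 ≡ 21. → (69, 21)
add P: (69, 21) + (51, 38). λ = (38 - 21)/(51 - 69) ≡ 17/55 mod 73. 55⁻¹ ≡ 4 (mod 73), so λ ≡ 68.
  x = λ² - 69 - 51 = 4624 - 120 ≡ 51; y = λ·(69 - 51) - 21 ≡ 35. → (51, 35)
double: tangent at (51, 35): λ = (3·51² + 66)/(2·35) ≡ 58/70. 70⁻¹ ≡ 24 (mod 73), so λ ≡ 58·24 ≡ 5.
  x = λ² - 51 - 51 = 25 - 102 ≡ 69; y = λ·(51 - 69) - 35 ≡ 21. → (69, 21)

(69, 21)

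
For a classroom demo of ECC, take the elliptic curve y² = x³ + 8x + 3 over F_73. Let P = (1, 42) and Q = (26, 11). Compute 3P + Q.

First 3P:
Repeated addition: build up to 3P.
2P: tangent at (1, 42): λ = (3·1² + 8)/(2·42) ≡ 11/11. 11⁻¹ ≡ 20 (mod 73) since 11·20 = 220 ≡ 1, so λ ≡ 11·20 ≡ 1.
  x = λ² - 1 - 1 = 1 - 2 ≡ 72; y = λ·(1 - 72) - 42 ≡ 33. → (72, 33)
3P: (72, 33) + (1, 42). λ = (42 - 33)/(1 - 72) ≡ 9/2 mod 73. 2⁻¹ ≡ 37 (mod 73), so λ ≡ 41.
  x = λ² - 72 - 1 = 1681 - 73 ≡ 2; y = λ·(72 - 2) - 33 ≡ 63. → (2, 63)
3P = (2, 63).
Finally 3P + Q:
(2, 63) + (26, 11). λ = (11 - 63)/(26 - 2) ≡ 21/24 mod 73. 24⁻¹ ≡ 70 (mod 73) since 24·70 = 1680 ≡ 1, so λ ≡ 10.
  x = λ² - 2 - 26 = 100 - 28 ≡ 72; y = λ·(2 - 72) - 63 ≡ 40. → (72, 40)

(72, 40)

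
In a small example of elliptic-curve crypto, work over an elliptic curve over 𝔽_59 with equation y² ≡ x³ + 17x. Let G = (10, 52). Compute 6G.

(20, 27)

Double-and-add on 6 = (110)₂. Start with G = (10, 52) for the leading 1-bit.
double: tangent at (10, 52): λ = (3·10² + 17)/(2·52) ≡ 22/45. 45⁻¹ ≡ 21 (mod 59), so λ ≡ 22·21 ≡ 49.
  x = λ² - 10 - 10 = 2401 - 20 ≡ 21; y = λ·(10 - 21) - 52 ≡ 58. → (21, 58)
add G: (21, 58) + (10, 52). λ = (52 - 58)/(10 - 21) ≡ 53/48 mod 59. 48⁻¹ ≡ 16 (mod 59) since 48·16 = 768 ≡ 1, so λ ≡ 22.
  x = λ² - 21 - 10 = 484 - 31 ≡ 40; y = λ·(21 - 40) - 58 ≡ 55. → (40, 55)
double: tangent at (40, 55): λ = (3·40² + 17)/(2·55) ≡ 38/51. 51⁻¹ ≡ 22 (mod 59), so λ ≡ 38·22 ≡ 10.
  x = λ² - 40 - 40 = 100 - 80 ≡ 20; y = λ·(40 - 20) - 55 ≡ 27. → (20, 27)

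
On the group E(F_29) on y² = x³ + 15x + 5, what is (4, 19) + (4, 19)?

tangent at (4, 19): λ = (3·4² + 15)/(2·19) ≡ 5/9. 9⁻¹ ≡ 13 (mod 29), so λ ≡ 5·13 ≡ 7.
  x = λ² - 4 - 4 = 49 - 8 ≡ 12; y = λ·(4 - 12) - 19 ≡ 12. → (12, 12)

(12, 12)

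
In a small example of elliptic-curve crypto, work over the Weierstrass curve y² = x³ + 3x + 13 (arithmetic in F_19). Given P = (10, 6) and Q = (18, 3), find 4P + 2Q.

First 4P:
Double-and-add on 4 = (100)₂. Start with P = (10, 6) for the leading 1-bit.
double: tangent at (10, 6): λ = (3·10² + 3)/(2·6) ≡ 18/12. 12⁻¹ ≡ 8 (mod 19), so λ ≡ 18·8 ≡ 11.
  x = λ² - 10 - 10 = 121 - 20 ≡ 6; y = λ·(10 - 6) - 6 ≡ 0. → (6, 0)
double: (6, 0) + (6, 0): same x and y₁ ≡ -y₂, so the sum is O.
4P = O.
Next 2Q:
Repeated addition: build up to 2Q.
2Q: tangent at (18, 3): λ = (3·18² + 3)/(2·3) ≡ 6/6. 6⁻¹ ≡ 16 (mod 19), so λ ≡ 6·16 ≡ 1.
  x = λ² - 18 - 18 = 1 - 36 ≡ 3; y = λ·(18 - 3) - 3 ≡ 12. → (3, 12)
2Q = (3, 12).
Finally 4P + 2Q:
O + (3, 12) = (3, 12) (identity).

(3, 12)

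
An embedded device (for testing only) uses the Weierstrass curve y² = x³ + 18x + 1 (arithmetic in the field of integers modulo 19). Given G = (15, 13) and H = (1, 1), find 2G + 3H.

First 2G:
Repeated addition: build up to 2G.
2G: tangent at (15, 13): λ = (3·15² + 18)/(2·13) ≡ 9/7. 7⁻¹ ≡ 11 (mod 19) since 7·11 = 77 ≡ 1, so λ ≡ 9·11 ≡ 4.
  x = λ² - 15 - 15 = 16 - 30 ≡ 5; y = λ·(15 - 5) - 13 ≡ 8. → (5, 8)
2G = (5, 8).
Next 3H:
Repeated addition: build up to 3H.
2H: tangent at (1, 1): λ = (3·1² + 18)/(2·1) ≡ 2/2. 2⁻¹ ≡ 10 (mod 19), so λ ≡ 2·10 ≡ 1.
  x = λ² - 1 - 1 = 1 - 2 ≡ 18; y = λ·(1 - 18) - 1 ≡ 1. → (18, 1)
3H: (18, 1) + (1, 1). λ = (1 - 1)/(1 - 18) ≡ 0/2 mod 19. 2⁻¹ ≡ 10 (mod 19), so λ ≡ 0.
  x = λ² - 18 - 1 = 0 - 19 ≡ 0; y = λ·(18 - 0) - 1 ≡ 18. → (0, 18)
3H = (0, 18).
Finally 2G + 3H:
(5, 8) + (0, 18). λ = (18 - 8)/(0 - 5) ≡ 10/14 mod 19. 14⁻¹ ≡ 15 (mod 19) since 14·15 = 210 ≡ 1, so λ ≡ 17.
  x = λ² - 5 - 0 = 289 - 5 ≡ 18; y = λ·(5 - 18) - 8 ≡ 18. → (18, 18)

(18, 18)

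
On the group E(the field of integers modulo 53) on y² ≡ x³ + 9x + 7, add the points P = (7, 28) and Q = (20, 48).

(13, 28)

(7, 28) + (20, 48). λ = (48 - 28)/(20 - 7) ≡ 20/13 mod 53. 13⁻¹ ≡ 49 (mod 53) since 13·49 = 637 ≡ 1, so λ ≡ 26.
  x = λ² - 7 - 20 = 676 - 27 ≡ 13; y = λ·(7 - 13) - 28 ≡ 28. → (13, 28)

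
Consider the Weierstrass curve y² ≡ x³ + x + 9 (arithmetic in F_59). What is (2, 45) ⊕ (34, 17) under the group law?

(21, 38)

(2, 45) + (34, 17). λ = (17 - 45)/(34 - 2) ≡ 31/32 mod 59. 32⁻¹ ≡ 24 (mod 59), so λ ≡ 36.
  x = λ² - 2 - 34 = 1296 - 36 ≡ 21; y = λ·(2 - 21) - 45 ≡ 38. → (21, 38)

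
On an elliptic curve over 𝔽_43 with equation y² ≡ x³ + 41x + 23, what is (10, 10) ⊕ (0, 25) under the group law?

(3, 1)

(10, 10) + (0, 25). λ = (25 - 10)/(0 - 10) ≡ 15/33 mod 43. 33⁻¹ ≡ 30 (mod 43), so λ ≡ 20.
  x = λ² - 10 - 0 = 400 - 10 ≡ 3; y = λ·(10 - 3) - 10 ≡ 1. → (3, 1)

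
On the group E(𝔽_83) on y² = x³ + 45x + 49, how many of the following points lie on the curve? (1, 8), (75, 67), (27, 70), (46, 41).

(1, 8): 8² ≡ 64, rhs ≡ 12 → off.
(75, 67): 67² ≡ 7, rhs ≡ 7 → on.
(27, 70): 70² ≡ 3, rhs ≡ 31 → off.
(46, 41): 41² ≡ 21, rhs ≡ 21 → on.

2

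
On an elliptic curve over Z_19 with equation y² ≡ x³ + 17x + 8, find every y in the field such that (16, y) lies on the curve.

x³ + 17x + 8 = 4376 ≡ 6 (mod 19).
Square roots of 6 mod 19: 5 and 14 (since 5² = 25 ≡ 6).

5, 14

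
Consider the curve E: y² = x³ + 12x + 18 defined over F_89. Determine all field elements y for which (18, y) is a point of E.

none

x³ + 12x + 18 = 6066 ≡ 14 (mod 89).
14 is a non-residue mod 89; no y exists.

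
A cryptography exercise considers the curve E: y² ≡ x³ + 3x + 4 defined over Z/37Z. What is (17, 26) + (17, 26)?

(0, 35)

tangent at (17, 26): λ = (3·17² + 3)/(2·26) ≡ 19/15. 15⁻¹ ≡ 5 (mod 37), so λ ≡ 19·5 ≡ 21.
  x = λ² - 17 - 17 = 441 - 34 ≡ 0; y = λ·(17 - 0) - 26 ≡ 35. → (0, 35)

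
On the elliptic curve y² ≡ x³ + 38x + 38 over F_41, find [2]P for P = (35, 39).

tangent at (35, 39): λ = (3·35² + 38)/(2·39) ≡ 23/37. 37⁻¹ ≡ 10 (mod 41) since 37·10 = 370 ≡ 1, so λ ≡ 23·10 ≡ 25.
  x = λ² - 35 - 35 = 625 - 70 ≡ 22; y = λ·(35 - 22) - 39 ≡ 40. → (22, 40)

(22, 40)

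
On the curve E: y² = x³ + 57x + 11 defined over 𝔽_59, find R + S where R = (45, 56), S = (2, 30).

(45, 56) + (2, 30). λ = (30 - 56)/(2 - 45) ≡ 33/16 mod 59. 16⁻¹ ≡ 48 (mod 59), so λ ≡ 50.
  x = λ² - 45 - 2 = 2500 - 47 ≡ 34; y = λ·(45 - 34) - 56 ≡ 22. → (34, 22)

(34, 22)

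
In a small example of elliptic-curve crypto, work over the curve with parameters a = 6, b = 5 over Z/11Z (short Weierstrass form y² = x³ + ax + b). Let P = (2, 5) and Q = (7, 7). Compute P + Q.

(7, 4)

(2, 5) + (7, 7). λ = (7 - 5)/(7 - 2) ≡ 2/5 mod 11. 5⁻¹ ≡ 9 (mod 11), so λ ≡ 7.
  x = λ² - 2 - 7 = 49 - 9 ≡ 7; y = λ·(2 - 7) - 5 ≡ 4. → (7, 4)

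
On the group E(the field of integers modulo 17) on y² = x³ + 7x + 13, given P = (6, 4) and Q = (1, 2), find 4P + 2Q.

(15, 5)

First 4P:
Repeated addition: build up to 4P.
2P: tangent at (6, 4): λ = (3·6² + 7)/(2·4) ≡ 13/8. 8⁻¹ ≡ 15 (mod 17), so λ ≡ 13·15 ≡ 8.
  x = λ² - 6 - 6 = 64 - 12 ≡ 1; y = λ·(6 - 1) - 4 ≡ 2. → (1, 2)
3P: (1, 2) + (6, 4). λ = (4 - 2)/(6 - 1) ≡ 2/5 mod 17. 5⁻¹ ≡ 7 (mod 17) since 5·7 = 35 ≡ 1, so λ ≡ 14.
  x = λ² - 1 - 6 = 196 - 7 ≡ 2; y = λ·(1 - 2) - 2 ≡ 1. → (2, 1)
4P: (2, 1) + (6, 4). λ = (4 - 1)/(6 - 2) ≡ 3/4 mod 17. 4⁻¹ ≡ 13 (mod 17), so λ ≡ 5.
  x = λ² - 2 - 6 = 25 - 8 ≡ 0; y = λ·(2 - 0) - 1 ≡ 9. → (0, 9)
4P = (0, 9).
Next 2Q:
Repeated addition: build up to 2Q.
2Q: tangent at (1, 2): λ = (3·1² + 7)/(2·2) ≡ 10/4. 4⁻¹ ≡ 13 (mod 17), so λ ≡ 10·13 ≡ 11.
  x = λ² - 1 - 1 = 121 - 2 ≡ 0; y = λ·(1 - 0) - 2 ≡ 9. → (0, 9)
2Q = (0, 9).
Finally 4P + 2Q:
tangent at (0, 9): λ = (3·0² + 7)/(2·9) ≡ 7/1. 1⁻¹ ≡ 1 (mod 17), so λ ≡ 7·1 ≡ 7.
  x = λ² - 0 - 0 = 49 - 0 ≡ 15; y = λ·(0 - 15) - 9 ≡ 5. → (15, 5)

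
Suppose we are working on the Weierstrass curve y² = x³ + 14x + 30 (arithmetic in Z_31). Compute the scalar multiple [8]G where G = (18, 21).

Repeated addition: build up to 8G.
2G: tangent at (18, 21): λ = (3·18² + 14)/(2·21) ≡ 25/11. 11⁻¹ ≡ 17 (mod 31) since 11·17 = 187 ≡ 1, so λ ≡ 25·17 ≡ 22.
  x = λ² - 18 - 18 = 484 - 36 ≡ 14; y = λ·(18 - 14) - 21 ≡ 5. → (14, 5)
3G: (14, 5) + (18, 21). λ = (21 - 5)/(18 - 14) ≡ 16/4 mod 31. 4⁻¹ ≡ 8 (mod 31) since 4·8 = 32 ≡ 1, so λ ≡ 4.
  x = λ² - 14 - 18 = 16 - 32 ≡ 15; y = λ·(14 - 15) - 5 ≡ 22. → (15, 22)
4G: (15, 22) + (18, 21). λ = (21 - 22)/(18 - 15) ≡ 30/3 mod 31. 3⁻¹ ≡ 21 (mod 31), so λ ≡ 10.
  x = λ² - 15 - 18 = 100 - 33 ≡ 5; y = λ·(15 - 5) - 22 ≡ 16. → (5, 16)
5G: (5, 16) + (18, 21). λ = (21 - 16)/(18 - 5) ≡ 5/13 mod 31. 13⁻¹ ≡ 12 (mod 31) since 13·12 = 156 ≡ 1, so λ ≡ 29.
  x = λ² - 5 - 18 = 841 - 23 ≡ 12; y = λ·(5 - 12) - 16 ≡ 29. → (12, 29)
6G: (12, 29) + (18, 21). λ = (21 - 29)/(18 - 12) ≡ 23/6 mod 31. 6⁻¹ ≡ 26 (mod 31) since 6·26 = 156 ≡ 1, so λ ≡ 9.
  x = λ² - 12 - 18 = 81 - 30 ≡ 20; y = λ·(12 - 20) - 29 ≡ 23. → (20, 23)
7G: (20, 23) + (18, 21). λ = (21 - 23)/(18 - 20) ≡ 29/29 mod 31. 29⁻¹ ≡ 15 (mod 31) since 29·15 = 435 ≡ 1, so λ ≡ 1.
  x = λ² - 20 - 18 = 1 - 38 ≡ 25; y = λ·(20 - 25) - 23 ≡ 3. → (25, 3)
8G: (25, 3) + (18, 21). λ = (21 - 3)/(18 - 25) ≡ 18/24 mod 31. 24⁻¹ ≡ 22 (mod 31) since 24·22 = 528 ≡ 1, so λ ≡ 24.
  x = λ² - 25 - 18 = 576 - 43 ≡ 6; y = λ·(25 - 6) - 3 ≡ 19. → (6, 19)

(6, 19)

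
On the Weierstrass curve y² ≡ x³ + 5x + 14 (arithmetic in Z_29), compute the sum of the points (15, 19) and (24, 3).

(15, 19) + (24, 3). λ = (3 - 19)/(24 - 15) ≡ 13/9 mod 29. 9⁻¹ ≡ 13 (mod 29), so λ ≡ 24.
  x = λ² - 15 - 24 = 576 - 39 ≡ 15; y = λ·(15 - 15) - 19 ≡ 10. → (15, 10)

(15, 10)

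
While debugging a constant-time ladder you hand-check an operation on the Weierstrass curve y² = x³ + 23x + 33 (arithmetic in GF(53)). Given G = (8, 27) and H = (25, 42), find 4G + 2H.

(22, 51)

First 4G:
Double-and-add on 4 = (100)₂. Start with G = (8, 27) for the leading 1-bit.
double: tangent at (8, 27): λ = (3·8² + 23)/(2·27) ≡ 3/1. 1⁻¹ ≡ 1 (mod 53), so λ ≡ 3·1 ≡ 3.
  x = λ² - 8 - 8 = 9 - 16 ≡ 46; y = λ·(8 - 46) - 27 ≡ 18. → (46, 18)
double: tangent at (46, 18): λ = (3·46² + 23)/(2·18) ≡ 11/36. 36⁻¹ ≡ 28 (mod 53), so λ ≡ 11·28 ≡ 43.
  x = λ² - 46 - 46 = 1849 - 92 ≡ 8; y = λ·(46 - 8) - 18 ≡ 26. → (8, 26)
4G = (8, 26).
Next 2H:
Repeated addition: build up to 2H.
2H: tangent at (25, 42): λ = (3·25² + 23)/(2·42) ≡ 43/31. 31⁻¹ ≡ 12 (mod 53) since 31·12 = 372 ≡ 1, so λ ≡ 43·12 ≡ 39.
  x = λ² - 25 - 25 = 1521 - 50 ≡ 40; y = λ·(25 - 40) - 42 ≡ 9. → (40, 9)
2H = (40, 9).
Finally 4G + 2H:
(8, 26) + (40, 9). λ = (9 - 26)/(40 - 8) ≡ 36/32 mod 53. 32⁻¹ ≡ 5 (mod 53), so λ ≡ 21.
  x = λ² - 8 - 40 = 441 - 48 ≡ 22; y = λ·(8 - 22) - 26 ≡ 51. → (22, 51)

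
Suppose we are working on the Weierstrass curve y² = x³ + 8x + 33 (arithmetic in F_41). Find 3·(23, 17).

(1, 1)

Write G = (23, 17).
Repeated addition: build up to 3G.
2G: tangent at (23, 17): λ = (3·23² + 8)/(2·17) ≡ 37/34. 34⁻¹ ≡ 35 (mod 41), so λ ≡ 37·35 ≡ 24.
  x = λ² - 23 - 23 = 576 - 46 ≡ 38; y = λ·(23 - 38) - 17 ≡ 33. → (38, 33)
3G: (38, 33) + (23, 17). λ = (17 - 33)/(23 - 38) ≡ 25/26 mod 41. 26⁻¹ ≡ 30 (mod 41) since 26·30 = 780 ≡ 1, so λ ≡ 12.
  x = λ² - 38 - 23 = 144 - 61 ≡ 1; y = λ·(38 - 1) - 33 ≡ 1. → (1, 1)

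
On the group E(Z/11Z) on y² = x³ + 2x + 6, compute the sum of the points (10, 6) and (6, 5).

(4, 1)

(10, 6) + (6, 5). λ = (5 - 6)/(6 - 10) ≡ 10/7 mod 11. 7⁻¹ ≡ 8 (mod 11), so λ ≡ 3.
  x = λ² - 10 - 6 = 9 - 16 ≡ 4; y = λ·(10 - 4) - 6 ≡ 1. → (4, 1)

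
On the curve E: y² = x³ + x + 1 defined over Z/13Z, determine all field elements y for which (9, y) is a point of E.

x³ + 1x + 1 = 739 ≡ 11 (mod 13).
11 is a non-residue mod 13; no y exists.

none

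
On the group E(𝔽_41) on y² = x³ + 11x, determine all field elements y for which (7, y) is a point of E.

16, 25

x³ + 11x + 0 = 420 ≡ 10 (mod 41).
Square roots of 10 mod 41: 16 and 25 (since 16² = 256 ≡ 10).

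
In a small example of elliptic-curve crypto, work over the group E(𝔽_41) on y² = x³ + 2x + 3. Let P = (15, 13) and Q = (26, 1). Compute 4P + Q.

First 4P:
Double-and-add on 4 = (100)₂. Start with P = (15, 13) for the leading 1-bit.
double: tangent at (15, 13): λ = (3·15² + 2)/(2·13) ≡ 21/26. 26⁻¹ ≡ 30 (mod 41), so λ ≡ 21·30 ≡ 15.
  x = λ² - 15 - 15 = 225 - 30 ≡ 31; y = λ·(15 - 31) - 13 ≡ 34. → (31, 34)
double: tangent at (31, 34): λ = (3·31² + 2)/(2·34) ≡ 15/27. 27⁻¹ ≡ 38 (mod 41) since 27·38 = 1026 ≡ 1, so λ ≡ 15·38 ≡ 37.
  x = λ² - 31 - 31 = 1369 - 62 ≡ 36; y = λ·(31 - 36) - 34 ≡ 27. → (36, 27)
4P = (36, 27).
Finally 4P + Q:
(36, 27) + (26, 1). λ = (1 - 27)/(26 - 36) ≡ 15/31 mod 41. 31⁻¹ ≡ 4 (mod 41), so λ ≡ 19.
  x = λ² - 36 - 26 = 361 - 62 ≡ 12; y = λ·(36 - 12) - 27 ≡ 19. → (12, 19)

(12, 19)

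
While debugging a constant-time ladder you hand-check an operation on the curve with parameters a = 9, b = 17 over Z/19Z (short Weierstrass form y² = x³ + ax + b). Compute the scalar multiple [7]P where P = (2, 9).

Double-and-add on 7 = (111)₂. Start with P = (2, 9) for the leading 1-bit.
double: tangent at (2, 9): λ = (3·2² + 9)/(2·9) ≡ 2/18. 18⁻¹ ≡ 18 (mod 19) since 18·18 = 324 ≡ 1, so λ ≡ 2·18 ≡ 17.
  x = λ² - 2 - 2 = 289 - 4 ≡ 0; y = λ·(2 - 0) - 9 ≡ 6. → (0, 6)
add P: (0, 6) + (2, 9). λ = (9 - 6)/(2 - 0) ≡ 3/2 mod 19. 2⁻¹ ≡ 10 (mod 19) since 2·10 = 20 ≡ 1, so λ ≡ 11.
  x = λ² - 0 - 2 = 121 - 2 ≡ 5; y = λ·(0 - 5) - 6 ≡ 15. → (5, 15)
double: tangent at (5, 15): λ = (3·5² + 9)/(2·15) ≡ 8/11. 11⁻¹ ≡ 7 (mod 19), so λ ≡ 8·7 ≡ 18.
  x = λ² - 5 - 5 = 324 - 10 ≡ 10; y = λ·(5 - 10) - 15 ≡ 9. → (10, 9)
add P: (10, 9) + (2, 9). λ = (9 - 9)/(2 - 10) ≡ 0/11 mod 19. 11⁻¹ ≡ 7 (mod 19), so λ ≡ 0.
  x = λ² - 10 - 2 = 0 - 12 ≡ 7; y = λ·(10 - 7) - 9 ≡ 10. → (7, 10)

(7, 10)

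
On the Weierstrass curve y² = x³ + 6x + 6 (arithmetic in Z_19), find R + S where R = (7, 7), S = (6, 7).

(7, 7) + (6, 7). λ = (7 - 7)/(6 - 7) ≡ 0/18 mod 19. 18⁻¹ ≡ 18 (mod 19) since 18·18 = 324 ≡ 1, so λ ≡ 0.
  x = λ² - 7 - 6 = 0 - 13 ≡ 6; y = λ·(7 - 6) - 7 ≡ 12. → (6, 12)

(6, 12)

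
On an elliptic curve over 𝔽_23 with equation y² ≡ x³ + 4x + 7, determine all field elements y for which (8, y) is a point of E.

none

x³ + 4x + 7 = 551 ≡ 22 (mod 23).
22 is a non-residue mod 23; no y exists.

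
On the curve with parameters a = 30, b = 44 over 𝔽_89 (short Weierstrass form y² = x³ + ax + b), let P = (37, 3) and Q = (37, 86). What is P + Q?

The two points share x = 37 and their y-coordinates satisfy 3 + 86 ≡ 0 (mod 89), so they are inverses. Their sum is O.

O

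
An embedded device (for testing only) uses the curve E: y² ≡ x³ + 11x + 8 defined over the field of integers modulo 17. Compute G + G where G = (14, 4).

(2, 2)

tangent at (14, 4): λ = (3·14² + 11)/(2·4) ≡ 4/8. 8⁻¹ ≡ 15 (mod 17), so λ ≡ 4·15 ≡ 9.
  x = λ² - 14 - 14 = 81 - 28 ≡ 2; y = λ·(14 - 2) - 4 ≡ 2. → (2, 2)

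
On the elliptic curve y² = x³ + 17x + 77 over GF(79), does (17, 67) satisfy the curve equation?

y² = 67² ≡ 65; x³ + 17x + 77 = 5279 ≡ 65 (mod 79). 65 = 65.

yes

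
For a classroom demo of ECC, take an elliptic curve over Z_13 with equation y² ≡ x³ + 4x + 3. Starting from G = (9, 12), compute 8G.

(11, 0)

Repeated addition: build up to 8G.
2G: tangent at (9, 12): λ = (3·9² + 4)/(2·12) ≡ 0/11. 11⁻¹ ≡ 6 (mod 13) since 11·6 = 66 ≡ 1, so λ ≡ 0·6 ≡ 0.
  x = λ² - 9 - 9 = 0 - 18 ≡ 8; y = λ·(9 - 8) - 12 ≡ 1. → (8, 1)
3G: (8, 1) + (9, 12). λ = (12 - 1)/(9 - 8) ≡ 11/1 mod 13. 1⁻¹ ≡ 1 (mod 13), so λ ≡ 11.
  x = λ² - 8 - 9 = 121 - 17 ≡ 0; y = λ·(8 - 0) - 1 ≡ 9. → (0, 9)
4G: (0, 9) + (9, 12). λ = (12 - 9)/(9 - 0) ≡ 3/9 mod 13. 9⁻¹ ≡ 3 (mod 13) since 9·3 = 27 ≡ 1, so λ ≡ 9.
  x = λ² - 0 - 9 = 81 - 9 ≡ 7; y = λ·(0 - 7) - 9 ≡ 6. → (7, 6)
5G: (7, 6) + (9, 12). λ = (12 - 6)/(9 - 7) ≡ 6/2 mod 13. 2⁻¹ ≡ 7 (mod 13) since 2·7 = 14 ≡ 1, so λ ≡ 3.
  x = λ² - 7 - 9 = 9 - 16 ≡ 6; y = λ·(7 - 6) - 6 ≡ 10. → (6, 10)
6G: (6, 10) + (9, 12). λ = (12 - 10)/(9 - 6) ≡ 2/3 mod 13. 3⁻¹ ≡ 9 (mod 13) since 3·9 = 27 ≡ 1, so λ ≡ 5.
  x = λ² - 6 - 9 = 25 - 15 ≡ 10; y = λ·(6 - 10) - 10 ≡ 9. → (10, 9)
7G: (10, 9) + (9, 12). λ = (12 - 9)/(9 - 10) ≡ 3/12 mod 13. 12⁻¹ ≡ 12 (mod 13) since 12·12 = 144 ≡ 1, so λ ≡ 10.
  x = λ² - 10 - 9 = 100 - 19 ≡ 3; y = λ·(10 - 3) - 9 ≡ 9. → (3, 9)
8G: (3, 9) + (9, 12). λ = (12 - 9)/(9 - 3) ≡ 3/6 mod 13. 6⁻¹ ≡ 11 (mod 13), so λ ≡ 7.
  x = λ² - 3 - 9 = 49 - 12 ≡ 11; y = λ·(3 - 11) - 9 ≡ 0. → (11, 0)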